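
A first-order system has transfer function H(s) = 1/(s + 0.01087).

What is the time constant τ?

For H(s) = 1/(s + 1/τ), the pole is at -1/τ = -0.01087, so τ = 1/0.01087 = 92 s.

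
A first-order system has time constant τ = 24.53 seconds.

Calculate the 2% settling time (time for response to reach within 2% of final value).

For first-order system, 2% settling time ≈ 4τ = 4 × 24.53 = 98.12 s.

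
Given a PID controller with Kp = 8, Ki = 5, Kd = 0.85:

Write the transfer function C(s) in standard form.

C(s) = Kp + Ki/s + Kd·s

Substituting values: C(s) = 8 + 5/s + 0.85s = (0.85s² + 8s + 5)/s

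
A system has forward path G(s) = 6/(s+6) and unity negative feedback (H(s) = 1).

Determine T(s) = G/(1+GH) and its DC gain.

T(s) = G/(1+GH) = [6/(s+6)] / [1 + 6/(s+6)] = 6/(s+6+6) = 6/(s+12). DC gain = 6/12 = 0.5.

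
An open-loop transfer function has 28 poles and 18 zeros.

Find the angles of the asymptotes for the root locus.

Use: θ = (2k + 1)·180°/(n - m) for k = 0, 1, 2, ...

n - m = 28 - 18 = 10. Angles: θk = (2k + 1)·180°/10 = 18°, 54°, 90°, 126°, 162°, 198°, 234°, 270°, 306°, 342°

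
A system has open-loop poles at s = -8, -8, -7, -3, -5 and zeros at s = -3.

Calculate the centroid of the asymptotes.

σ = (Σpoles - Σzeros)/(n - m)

σ = (Σpoles - Σzeros)/(n - m) = (-31 - (-3))/(5 - 1) = -28/4 = -7.0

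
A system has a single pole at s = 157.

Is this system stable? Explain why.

Pole at s = 157 is in the right half-plane. Unstable.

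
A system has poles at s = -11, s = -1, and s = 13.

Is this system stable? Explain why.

Pole(s) at s = 13 are not in the left half-plane. System is unstable.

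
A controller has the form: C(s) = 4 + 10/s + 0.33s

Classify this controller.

This is a Proportional-Integral-Derivative (PID) controller.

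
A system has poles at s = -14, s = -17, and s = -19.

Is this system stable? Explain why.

All poles are in the left half-plane. System is stable.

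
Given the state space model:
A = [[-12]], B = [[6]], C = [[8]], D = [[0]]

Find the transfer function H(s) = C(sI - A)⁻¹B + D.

(sI - A)⁻¹ = 1/(s + 12). H(s) = 8 × 6/(s + 12) + 0 = 48/(s + 12).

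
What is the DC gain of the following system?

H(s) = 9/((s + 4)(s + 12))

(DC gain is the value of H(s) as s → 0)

DC gain = H(0) = 9/(4 × 12) = 9/48 = 0.1875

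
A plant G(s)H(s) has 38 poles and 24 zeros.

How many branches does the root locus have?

Root locus has n branches where n = number of poles = 38.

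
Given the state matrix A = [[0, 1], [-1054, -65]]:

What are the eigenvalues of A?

det(A - λI) = λ² - (-65)λ + 1054 = (λ - (-31))(λ - (-34)). Eigenvalues: -31, -34.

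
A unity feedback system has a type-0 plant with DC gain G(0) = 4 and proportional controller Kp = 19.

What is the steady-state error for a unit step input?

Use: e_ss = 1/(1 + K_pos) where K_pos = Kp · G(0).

K_pos = Kp · G(0) = 19 × 4 = 76. e_ss = 1/(1 + 76) = 0.0130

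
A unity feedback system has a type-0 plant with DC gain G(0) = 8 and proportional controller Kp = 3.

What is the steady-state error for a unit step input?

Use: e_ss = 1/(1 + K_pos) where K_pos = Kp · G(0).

K_pos = Kp · G(0) = 3 × 8 = 24. e_ss = 1/(1 + 24) = 0.04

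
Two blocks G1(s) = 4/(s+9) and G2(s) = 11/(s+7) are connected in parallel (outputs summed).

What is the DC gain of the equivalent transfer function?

Parallel: G_eq = G1 + G2. DC gain = G1(0) + G2(0) = 4/9 + 11/7 = 0.4444 + 1.5714 = 2.0159.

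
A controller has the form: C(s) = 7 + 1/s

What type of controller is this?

This is a Proportional-Integral (PI) controller.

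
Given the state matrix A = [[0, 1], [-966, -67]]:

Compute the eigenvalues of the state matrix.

det(A - λI) = λ² - (-67)λ + 966 = (λ - (-21))(λ - (-46)). Eigenvalues: -21, -46.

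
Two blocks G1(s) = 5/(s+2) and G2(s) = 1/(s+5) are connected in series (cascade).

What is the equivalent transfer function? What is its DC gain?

Series: multiply transfer functions. G_eq = 5/(s+2) × 1/(s+5) = 5/((s+2)(s+5)). DC gain = 5/(2×5) = 0.5.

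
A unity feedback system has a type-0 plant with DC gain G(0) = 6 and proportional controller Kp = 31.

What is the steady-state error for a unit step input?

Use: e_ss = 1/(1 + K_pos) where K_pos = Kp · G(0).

K_pos = Kp · G(0) = 31 × 6 = 186. e_ss = 1/(1 + 186) = 0.0053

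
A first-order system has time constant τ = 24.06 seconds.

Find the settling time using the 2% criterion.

For first-order system, 2% settling time ≈ 4τ = 4 × 24.06 = 96.24 s.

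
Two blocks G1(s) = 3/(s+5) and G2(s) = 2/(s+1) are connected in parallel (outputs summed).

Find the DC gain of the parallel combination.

Parallel: G_eq = G1 + G2. DC gain = G1(0) + G2(0) = 3/5 + 2/1 = 0.6 + 2 = 2.6.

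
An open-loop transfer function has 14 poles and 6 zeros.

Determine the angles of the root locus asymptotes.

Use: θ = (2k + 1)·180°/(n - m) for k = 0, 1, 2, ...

n - m = 14 - 6 = 8. Angles: θk = (2k + 1)·180°/8 = 22.5°, 67.5°, 112.5°, 157.5°, 202.5°, 247.5°, 292.5°, 337.5°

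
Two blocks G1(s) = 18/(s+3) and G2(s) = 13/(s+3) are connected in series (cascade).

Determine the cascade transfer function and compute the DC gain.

Series: multiply transfer functions. G_eq = 18/(s+3) × 13/(s+3) = 234/((s+3)(s+3)). DC gain = 234/(3×3) = 26.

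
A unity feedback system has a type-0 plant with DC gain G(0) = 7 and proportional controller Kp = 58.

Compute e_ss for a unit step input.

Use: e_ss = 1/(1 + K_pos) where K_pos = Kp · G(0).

K_pos = Kp · G(0) = 58 × 7 = 406. e_ss = 1/(1 + 406) = 0.0025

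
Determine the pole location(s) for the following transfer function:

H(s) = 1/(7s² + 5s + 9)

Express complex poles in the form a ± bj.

Discriminant = 5² - 4×7×9 = 25 - 252 = -227 < 0, so the poles are a complex conjugate pair s = (-5 ± j√227)/(2×7). Real part = -5/(2×7) = -5/14 ≈ -0.3571; imaginary part = ±√227/(2×7) ≈ 1.0762. Poles: s = -0.3571 ± 1.0762j.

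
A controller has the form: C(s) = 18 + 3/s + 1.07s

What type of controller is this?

This is a Proportional-Integral-Derivative (PID) controller.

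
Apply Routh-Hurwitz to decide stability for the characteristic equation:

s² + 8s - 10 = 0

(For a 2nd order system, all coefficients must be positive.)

Coefficients: 1, 8, -10. c=-10 not positive, so system is unstable.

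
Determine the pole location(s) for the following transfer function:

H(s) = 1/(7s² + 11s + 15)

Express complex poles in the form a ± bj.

Discriminant = 11² - 4×7×15 = 121 - 420 = -299 < 0, so the poles are a complex conjugate pair s = (-11 ± j√299)/(2×7). Real part = -11/(2×7) = -11/14 ≈ -0.7857; imaginary part = ±√299/(2×7) ≈ 1.2351. Poles: s = -0.7857 ± 1.2351j.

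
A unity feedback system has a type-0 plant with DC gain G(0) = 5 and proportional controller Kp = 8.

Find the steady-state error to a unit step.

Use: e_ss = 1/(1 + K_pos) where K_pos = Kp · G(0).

K_pos = Kp · G(0) = 8 × 5 = 40. e_ss = 1/(1 + 40) = 0.0244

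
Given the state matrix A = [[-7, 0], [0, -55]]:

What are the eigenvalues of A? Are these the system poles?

For diagonal matrix, eigenvalues are diagonal entries: λ₁ = -7, λ₂ = -55. Eigenvalues of A = system poles.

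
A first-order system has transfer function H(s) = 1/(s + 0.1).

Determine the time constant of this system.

For H(s) = 1/(s + 1/τ), the pole is at -1/τ = -0.1, so τ = 1/0.1 = 10 s.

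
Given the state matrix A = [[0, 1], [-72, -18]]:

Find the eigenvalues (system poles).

det(A - λI) = λ² - (-18)λ + 72 = (λ - (-12))(λ - (-6)). Eigenvalues: -12, -6.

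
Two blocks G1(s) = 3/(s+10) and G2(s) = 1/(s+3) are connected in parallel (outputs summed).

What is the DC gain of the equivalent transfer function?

Parallel: G_eq = G1 + G2. DC gain = G1(0) + G2(0) = 3/10 + 1/3 = 0.3 + 0.3333 = 0.6333.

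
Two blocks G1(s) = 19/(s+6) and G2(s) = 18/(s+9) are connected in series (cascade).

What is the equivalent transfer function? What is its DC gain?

Series: multiply transfer functions. G_eq = 19/(s+6) × 18/(s+9) = 342/((s+6)(s+9)). DC gain = 342/(6×9) = 6.3333.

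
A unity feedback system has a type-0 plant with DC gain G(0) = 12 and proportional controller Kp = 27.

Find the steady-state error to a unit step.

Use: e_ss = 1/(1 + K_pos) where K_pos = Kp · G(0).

K_pos = Kp · G(0) = 27 × 12 = 324. e_ss = 1/(1 + 324) = 0.0031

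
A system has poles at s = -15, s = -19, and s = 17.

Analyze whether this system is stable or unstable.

Pole(s) at s = 17 are not in the left half-plane. System is unstable.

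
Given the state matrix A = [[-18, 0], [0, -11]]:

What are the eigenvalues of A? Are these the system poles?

For diagonal matrix, eigenvalues are diagonal entries: λ₁ = -18, λ₂ = -11. Eigenvalues of A = system poles.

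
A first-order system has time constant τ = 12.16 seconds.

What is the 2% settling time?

For first-order system, 2% settling time ≈ 4τ = 4 × 12.16 = 48.64 s.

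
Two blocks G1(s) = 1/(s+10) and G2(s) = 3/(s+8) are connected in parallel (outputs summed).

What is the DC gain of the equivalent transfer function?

Parallel: G_eq = G1 + G2. DC gain = G1(0) + G2(0) = 1/10 + 3/8 = 0.1 + 0.375 = 0.475.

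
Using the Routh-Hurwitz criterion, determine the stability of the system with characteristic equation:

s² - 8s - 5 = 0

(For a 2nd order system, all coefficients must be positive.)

Coefficients: 1, -8, -5. b=-8, c=-5 not positive, so system is unstable.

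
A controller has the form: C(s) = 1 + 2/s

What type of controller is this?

This is a Proportional-Integral (PI) controller.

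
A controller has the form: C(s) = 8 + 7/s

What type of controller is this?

This is a Proportional-Integral (PI) controller.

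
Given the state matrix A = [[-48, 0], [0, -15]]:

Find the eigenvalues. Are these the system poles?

For diagonal matrix, eigenvalues are diagonal entries: λ₁ = -48, λ₂ = -15. Eigenvalues of A = system poles.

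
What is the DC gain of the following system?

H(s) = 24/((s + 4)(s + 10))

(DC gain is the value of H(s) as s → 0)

DC gain = H(0) = 24/(4 × 10) = 24/40 = 0.6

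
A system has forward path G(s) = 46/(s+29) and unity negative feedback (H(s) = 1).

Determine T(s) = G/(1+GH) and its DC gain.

T(s) = G/(1+GH) = [46/(s+29)] / [1 + 46/(s+29)] = 46/(s+29+46) = 46/(s+75). DC gain = 46/75 = 0.6133.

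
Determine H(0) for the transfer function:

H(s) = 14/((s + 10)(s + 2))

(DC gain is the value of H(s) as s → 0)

DC gain = H(0) = 14/(10 × 2) = 14/20 = 0.7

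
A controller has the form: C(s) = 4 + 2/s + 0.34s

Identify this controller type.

This is a Proportional-Integral-Derivative (PID) controller.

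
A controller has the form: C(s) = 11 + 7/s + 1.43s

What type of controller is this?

This is a Proportional-Integral-Derivative (PID) controller.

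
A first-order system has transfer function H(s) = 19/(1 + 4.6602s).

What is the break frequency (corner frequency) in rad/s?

Corner frequency = 1/τ = 1/4.6602 = 0.215 rad/s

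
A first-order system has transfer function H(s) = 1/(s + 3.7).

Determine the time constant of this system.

For H(s) = 1/(s + 1/τ), the pole is at -1/τ = -3.7, so τ = 1/3.7 = 0.2703 s.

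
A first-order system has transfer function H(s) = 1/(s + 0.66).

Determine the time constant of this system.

For H(s) = 1/(s + 1/τ), the pole is at -1/τ = -0.66, so τ = 1/0.66 = 1.5152 s.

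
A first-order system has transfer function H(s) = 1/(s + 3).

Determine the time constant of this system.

For H(s) = 1/(s + 1/τ), the pole is at -1/τ = -3, so τ = 1/3 = 0.3333 s.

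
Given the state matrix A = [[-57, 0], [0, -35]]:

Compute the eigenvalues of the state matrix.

For diagonal matrix, eigenvalues are diagonal entries: λ₁ = -57, λ₂ = -35.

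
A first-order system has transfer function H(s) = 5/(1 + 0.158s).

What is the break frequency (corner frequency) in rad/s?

Corner frequency = 1/τ = 1/0.158 = 6.329 rad/s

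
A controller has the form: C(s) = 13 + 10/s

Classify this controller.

This is a Proportional-Integral (PI) controller.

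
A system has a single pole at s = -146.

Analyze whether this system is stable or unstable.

Pole at s = -146 is in the left half-plane. Stable.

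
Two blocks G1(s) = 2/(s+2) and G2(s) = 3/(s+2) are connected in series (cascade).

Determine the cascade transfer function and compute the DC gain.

Series: multiply transfer functions. G_eq = 2/(s+2) × 3/(s+2) = 6/((s+2)(s+2)). DC gain = 6/(2×2) = 1.5.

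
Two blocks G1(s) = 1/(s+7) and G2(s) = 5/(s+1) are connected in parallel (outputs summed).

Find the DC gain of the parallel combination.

Parallel: G_eq = G1 + G2. DC gain = G1(0) + G2(0) = 1/7 + 5/1 = 0.1429 + 5 = 5.1429.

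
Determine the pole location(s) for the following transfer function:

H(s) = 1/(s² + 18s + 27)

Discriminant = 18² - 4×1×27 = 324 - 108 = 216 > 0, so two distinct real poles. Using quadratic formula: s = (-18 ± √216)/(2×1) = (-18 ± √216)/2, with √216 ≈ 14.6969. s₁ ≈ -1.6515, s₂ ≈ -16.3485. Poles: s₁ = -1.6515, s₂ = -16.3485.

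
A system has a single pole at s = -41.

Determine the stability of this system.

Pole at s = -41 is in the left half-plane. Stable.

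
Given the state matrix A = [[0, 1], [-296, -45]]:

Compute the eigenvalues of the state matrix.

det(A - λI) = λ² - (-45)λ + 296 = (λ - (-8))(λ - (-37)). Eigenvalues: -8, -37.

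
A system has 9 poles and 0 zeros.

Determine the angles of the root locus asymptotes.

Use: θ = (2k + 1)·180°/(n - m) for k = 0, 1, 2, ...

n - m = 9 - 0 = 9. Angles: θk = (2k + 1)·180°/9 = 20°, 60°, 100°, 140°, 180°, 220°, 260°, 300°, 340°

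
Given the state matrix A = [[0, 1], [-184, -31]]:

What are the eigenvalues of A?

det(A - λI) = λ² - (-31)λ + 184 = (λ - (-8))(λ - (-23)). Eigenvalues: -8, -23.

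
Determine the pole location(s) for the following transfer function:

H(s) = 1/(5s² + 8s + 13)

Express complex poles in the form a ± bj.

Discriminant = 8² - 4×5×13 = 64 - 260 = -196 < 0, so the poles are a complex conjugate pair s = (-8 ± j√196)/(2×5). Real part = -8/(2×5) = -8/10 = -0.8; imaginary part = ±√196/(2×5) = 14/10 = 1.4. Poles: s = -0.8 ± 1.4j.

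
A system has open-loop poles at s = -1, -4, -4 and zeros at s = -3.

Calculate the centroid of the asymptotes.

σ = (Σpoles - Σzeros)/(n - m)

σ = (Σpoles - Σzeros)/(n - m) = (-9 - (-3))/(3 - 1) = -6/2 = -3.0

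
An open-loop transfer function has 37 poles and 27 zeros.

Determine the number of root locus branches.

Root locus has n branches where n = number of poles = 37.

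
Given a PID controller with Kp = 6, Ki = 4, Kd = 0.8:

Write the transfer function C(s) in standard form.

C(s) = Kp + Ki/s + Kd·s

Substituting values: C(s) = 6 + 4/s + 0.8s = (0.8s² + 6s + 4)/s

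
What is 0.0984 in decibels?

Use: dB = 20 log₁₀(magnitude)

dB = 20 log₁₀(0.0984) = -20.1 dB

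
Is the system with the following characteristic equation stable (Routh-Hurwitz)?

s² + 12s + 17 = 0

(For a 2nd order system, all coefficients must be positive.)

Coefficients: 1, 12, 17. All positive, so system is stable.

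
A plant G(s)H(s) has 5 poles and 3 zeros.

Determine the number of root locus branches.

Root locus has n branches where n = number of poles = 5.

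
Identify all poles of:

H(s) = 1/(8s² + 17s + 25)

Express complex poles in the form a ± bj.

Discriminant = 17² - 4×8×25 = 289 - 800 = -511 < 0, so the poles are a complex conjugate pair s = (-17 ± j√511)/(2×8). Real part = -17/(2×8) = -17/16 = -1.0625; imaginary part = ±√511/(2×8) ≈ 1.4128. Poles: s = -1.0625 ± 1.4128j.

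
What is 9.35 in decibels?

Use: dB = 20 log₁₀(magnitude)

dB = 20 log₁₀(9.35) = 19.4 dB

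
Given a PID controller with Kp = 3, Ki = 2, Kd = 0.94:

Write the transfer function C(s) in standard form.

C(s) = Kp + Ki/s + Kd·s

Substituting values: C(s) = 3 + 2/s + 0.94s = (0.94s² + 3s + 2)/s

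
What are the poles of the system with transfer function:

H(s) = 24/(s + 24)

Pole is where denominator = 0: s + 24 = 0, so s = -24.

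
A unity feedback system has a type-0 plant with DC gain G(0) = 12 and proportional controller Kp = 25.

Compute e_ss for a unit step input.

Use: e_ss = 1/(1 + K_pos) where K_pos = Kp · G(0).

K_pos = Kp · G(0) = 25 × 12 = 300. e_ss = 1/(1 + 300) = 0.0033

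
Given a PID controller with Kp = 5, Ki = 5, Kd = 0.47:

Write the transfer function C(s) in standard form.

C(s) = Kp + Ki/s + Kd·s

Substituting values: C(s) = 5 + 5/s + 0.47s = (0.47s² + 5s + 5)/s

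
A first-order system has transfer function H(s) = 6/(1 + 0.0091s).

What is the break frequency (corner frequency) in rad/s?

Corner frequency = 1/τ = 1/0.0091 = 109.89 rad/s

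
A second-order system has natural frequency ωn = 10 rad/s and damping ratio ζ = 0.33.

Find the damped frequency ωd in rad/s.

ωd = ωn√(1 - ζ²) = 10√(1 - 0.33²) = 9.44 rad/s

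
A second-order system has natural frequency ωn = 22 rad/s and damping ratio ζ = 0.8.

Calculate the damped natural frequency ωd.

ωd = ωn√(1 - ζ²) = 22√(1 - 0.8²) = 13.2 rad/s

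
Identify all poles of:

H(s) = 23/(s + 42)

Pole is where denominator = 0: s + 42 = 0, so s = -42.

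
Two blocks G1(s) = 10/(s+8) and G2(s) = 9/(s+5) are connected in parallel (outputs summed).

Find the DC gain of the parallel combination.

Parallel: G_eq = G1 + G2. DC gain = G1(0) + G2(0) = 10/8 + 9/5 = 1.25 + 1.8 = 3.05.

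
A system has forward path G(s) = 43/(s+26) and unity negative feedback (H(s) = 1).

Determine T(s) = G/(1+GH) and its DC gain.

T(s) = G/(1+GH) = [43/(s+26)] / [1 + 43/(s+26)] = 43/(s+26+43) = 43/(s+69). DC gain = 43/69 = 0.6232.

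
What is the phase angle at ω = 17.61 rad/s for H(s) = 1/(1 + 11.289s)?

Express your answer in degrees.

Phase = -arctan(ωτ) = -arctan(17.61 × 11.289) = -89.7°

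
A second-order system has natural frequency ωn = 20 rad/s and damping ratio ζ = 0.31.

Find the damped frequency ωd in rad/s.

ωd = ωn√(1 - ζ²) = 20√(1 - 0.31²) = 19.01 rad/s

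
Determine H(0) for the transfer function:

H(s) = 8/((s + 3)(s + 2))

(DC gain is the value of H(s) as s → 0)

DC gain = H(0) = 8/(3 × 2) = 8/6 = 1.3333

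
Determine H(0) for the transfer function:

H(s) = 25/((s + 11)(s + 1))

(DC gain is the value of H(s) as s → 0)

DC gain = H(0) = 25/(11 × 1) = 25/11 = 2.2727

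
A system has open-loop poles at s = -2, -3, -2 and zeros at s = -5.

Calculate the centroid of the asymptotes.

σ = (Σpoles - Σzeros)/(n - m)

σ = (Σpoles - Σzeros)/(n - m) = (-7 - (-5))/(3 - 1) = -2/2 = -1.0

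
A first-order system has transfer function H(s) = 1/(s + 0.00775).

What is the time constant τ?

For H(s) = 1/(s + 1/τ), the pole is at -1/τ = -0.00775, so τ = 1/0.00775 = 129 s.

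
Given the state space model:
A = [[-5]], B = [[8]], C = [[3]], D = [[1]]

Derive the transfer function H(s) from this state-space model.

(sI - A)⁻¹ = 1/(s + 5). H(s) = 3×8/(s + 5) + 1 = (s + 29)/(s + 5).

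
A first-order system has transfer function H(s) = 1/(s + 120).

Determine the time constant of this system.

For H(s) = 1/(s + 1/τ), the pole is at -1/τ = -120, so τ = 1/120 = 0.0083 s.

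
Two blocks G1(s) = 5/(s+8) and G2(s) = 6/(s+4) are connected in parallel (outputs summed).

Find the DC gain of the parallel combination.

Parallel: G_eq = G1 + G2. DC gain = G1(0) + G2(0) = 5/8 + 6/4 = 0.625 + 1.5 = 2.125.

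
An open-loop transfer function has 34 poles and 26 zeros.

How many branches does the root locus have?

Root locus has n branches where n = number of poles = 34.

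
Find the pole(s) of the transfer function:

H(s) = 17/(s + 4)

Pole is where denominator = 0: s + 4 = 0, so s = -4.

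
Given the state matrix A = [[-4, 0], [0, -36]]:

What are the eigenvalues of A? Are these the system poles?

For diagonal matrix, eigenvalues are diagonal entries: λ₁ = -4, λ₂ = -36. Eigenvalues of A = system poles.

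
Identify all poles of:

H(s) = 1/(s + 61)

Pole is where denominator = 0: s + 61 = 0, so s = -61.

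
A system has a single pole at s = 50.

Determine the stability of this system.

Pole at s = 50 is in the right half-plane. Unstable.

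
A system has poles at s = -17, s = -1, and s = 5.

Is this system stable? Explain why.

Pole(s) at s = 5 are not in the left half-plane. System is unstable.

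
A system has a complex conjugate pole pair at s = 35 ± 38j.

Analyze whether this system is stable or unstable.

Real part of poles is 35 (> 0, right half-plane). Unstable.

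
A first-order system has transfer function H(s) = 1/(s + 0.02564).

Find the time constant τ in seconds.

For H(s) = 1/(s + 1/τ), the pole is at -1/τ = -0.02564, so τ = 1/0.02564 = 39 s.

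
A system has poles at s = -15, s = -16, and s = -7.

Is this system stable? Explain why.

All poles are in the left half-plane. System is stable.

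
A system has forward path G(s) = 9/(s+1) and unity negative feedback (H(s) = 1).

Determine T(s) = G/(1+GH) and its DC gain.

T(s) = G/(1+GH) = [9/(s+1)] / [1 + 9/(s+1)] = 9/(s+1+9) = 9/(s+10). DC gain = 9/10 = 0.9.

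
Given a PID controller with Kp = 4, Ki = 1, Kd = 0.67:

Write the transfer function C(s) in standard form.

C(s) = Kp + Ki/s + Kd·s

Substituting values: C(s) = 4 + 1/s + 0.67s = (0.67s² + 4s + 1)/s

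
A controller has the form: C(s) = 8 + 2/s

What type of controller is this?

This is a Proportional-Integral (PI) controller.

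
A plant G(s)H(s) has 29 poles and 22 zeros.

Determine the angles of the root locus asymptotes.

n - m = 29 - 22 = 7. Angles: θk = (2k + 1)·180°/7 = 25.71°, 77.14°, 128.57°, 180°, 231.43°, 282.86°, 334.29°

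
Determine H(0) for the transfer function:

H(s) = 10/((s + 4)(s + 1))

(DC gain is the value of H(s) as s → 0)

DC gain = H(0) = 10/(4 × 1) = 10/4 = 2.5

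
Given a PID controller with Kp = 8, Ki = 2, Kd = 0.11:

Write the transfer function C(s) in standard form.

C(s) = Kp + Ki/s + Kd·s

Substituting values: C(s) = 8 + 2/s + 0.11s = (0.11s² + 8s + 2)/s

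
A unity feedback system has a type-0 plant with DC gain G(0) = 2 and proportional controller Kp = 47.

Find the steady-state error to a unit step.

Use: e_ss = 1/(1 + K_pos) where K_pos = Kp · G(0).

K_pos = Kp · G(0) = 47 × 2 = 94. e_ss = 1/(1 + 94) = 0.0105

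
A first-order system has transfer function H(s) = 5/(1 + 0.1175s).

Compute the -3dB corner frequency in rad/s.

Corner frequency = 1/τ = 1/0.1175 = 8.511 rad/s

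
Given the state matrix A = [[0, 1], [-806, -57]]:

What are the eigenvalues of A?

det(A - λI) = λ² - (-57)λ + 806 = (λ - (-31))(λ - (-26)). Eigenvalues: -31, -26.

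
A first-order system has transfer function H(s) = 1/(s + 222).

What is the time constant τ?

For H(s) = 1/(s + 1/τ), the pole is at -1/τ = -222, so τ = 1/222 = 0.0045 s.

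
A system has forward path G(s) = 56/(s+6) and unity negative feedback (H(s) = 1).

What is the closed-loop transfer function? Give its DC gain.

T(s) = G/(1+GH) = [56/(s+6)] / [1 + 56/(s+6)] = 56/(s+6+56) = 56/(s+62). DC gain = 56/62 = 0.9032.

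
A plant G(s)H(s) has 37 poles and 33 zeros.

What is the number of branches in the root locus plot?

Root locus has n branches where n = number of poles = 37.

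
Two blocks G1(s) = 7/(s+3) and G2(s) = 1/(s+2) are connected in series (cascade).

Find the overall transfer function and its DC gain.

Series: multiply transfer functions. G_eq = 7/(s+3) × 1/(s+2) = 7/((s+3)(s+2)). DC gain = 7/(3×2) = 1.1667.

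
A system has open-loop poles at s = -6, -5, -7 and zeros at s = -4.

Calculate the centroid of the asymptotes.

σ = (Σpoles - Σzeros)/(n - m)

σ = (Σpoles - Σzeros)/(n - m) = (-18 - (-4))/(3 - 1) = -14/2 = -7.0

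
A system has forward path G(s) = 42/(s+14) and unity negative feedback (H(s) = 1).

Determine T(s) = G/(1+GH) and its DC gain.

T(s) = G/(1+GH) = [42/(s+14)] / [1 + 42/(s+14)] = 42/(s+14+42) = 42/(s+56). DC gain = 42/56 = 0.75.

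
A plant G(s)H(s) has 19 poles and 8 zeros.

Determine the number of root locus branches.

Root locus has n branches where n = number of poles = 19.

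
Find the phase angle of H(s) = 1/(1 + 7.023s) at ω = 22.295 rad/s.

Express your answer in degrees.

Phase = -arctan(ωτ) = -arctan(22.295 × 7.023) = -89.6°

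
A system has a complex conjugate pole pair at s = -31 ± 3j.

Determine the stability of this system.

Real part of poles is -31 (< 0, left half-plane). Stable.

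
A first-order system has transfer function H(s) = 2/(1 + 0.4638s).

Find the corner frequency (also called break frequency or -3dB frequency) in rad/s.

Corner frequency = 1/τ = 1/0.4638 = 2.156 rad/s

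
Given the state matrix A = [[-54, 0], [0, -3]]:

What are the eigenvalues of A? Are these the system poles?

For diagonal matrix, eigenvalues are diagonal entries: λ₁ = -54, λ₂ = -3. Eigenvalues of A = system poles.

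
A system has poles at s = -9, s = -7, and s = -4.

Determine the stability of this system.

All poles are in the left half-plane. System is stable.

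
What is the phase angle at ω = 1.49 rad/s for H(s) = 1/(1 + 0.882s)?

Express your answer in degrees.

Phase = -arctan(ωτ) = -arctan(1.49 × 0.882) = -52.7°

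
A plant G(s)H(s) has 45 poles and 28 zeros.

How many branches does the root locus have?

Root locus has n branches where n = number of poles = 45.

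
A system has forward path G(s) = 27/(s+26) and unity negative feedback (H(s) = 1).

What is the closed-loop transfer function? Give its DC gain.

T(s) = G/(1+GH) = [27/(s+26)] / [1 + 27/(s+26)] = 27/(s+26+27) = 27/(s+53). DC gain = 27/53 = 0.5094.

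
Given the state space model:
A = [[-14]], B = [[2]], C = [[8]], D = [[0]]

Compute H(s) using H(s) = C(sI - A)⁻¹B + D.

(sI - A)⁻¹ = 1/(s + 14). H(s) = 8 × 2/(s + 14) + 0 = 16/(s + 14).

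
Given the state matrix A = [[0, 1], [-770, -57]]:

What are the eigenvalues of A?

det(A - λI) = λ² - (-57)λ + 770 = (λ - (-35))(λ - (-22)). Eigenvalues: -35, -22.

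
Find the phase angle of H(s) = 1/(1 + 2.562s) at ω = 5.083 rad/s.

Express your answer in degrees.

Phase = -arctan(ωτ) = -arctan(5.083 × 2.562) = -85.6°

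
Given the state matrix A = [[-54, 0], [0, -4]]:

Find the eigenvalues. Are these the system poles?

For diagonal matrix, eigenvalues are diagonal entries: λ₁ = -54, λ₂ = -4. Eigenvalues of A = system poles.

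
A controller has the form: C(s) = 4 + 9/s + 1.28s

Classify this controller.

This is a Proportional-Integral-Derivative (PID) controller.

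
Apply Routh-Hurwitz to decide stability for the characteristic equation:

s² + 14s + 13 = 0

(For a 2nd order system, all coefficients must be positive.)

Coefficients: 1, 14, 13. All positive, so system is stable.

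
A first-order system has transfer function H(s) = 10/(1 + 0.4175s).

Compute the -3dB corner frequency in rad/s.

Corner frequency = 1/τ = 1/0.4175 = 2.395 rad/s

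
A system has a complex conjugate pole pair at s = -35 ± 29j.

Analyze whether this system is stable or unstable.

Real part of poles is -35 (< 0, left half-plane). Stable.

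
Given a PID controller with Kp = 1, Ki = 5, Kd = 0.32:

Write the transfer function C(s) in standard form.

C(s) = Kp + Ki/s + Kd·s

Substituting values: C(s) = 1 + 5/s + 0.32s = (0.32s² + s + 5)/s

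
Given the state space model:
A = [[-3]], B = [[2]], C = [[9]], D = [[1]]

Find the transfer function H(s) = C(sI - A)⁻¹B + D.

(sI - A)⁻¹ = 1/(s + 3). H(s) = 9×2/(s + 3) + 1 = (s + 21)/(s + 3).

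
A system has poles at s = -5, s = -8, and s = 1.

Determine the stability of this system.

Pole(s) at s = 1 are not in the left half-plane. System is unstable.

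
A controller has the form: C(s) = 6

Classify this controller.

This is a Proportional (P) controller.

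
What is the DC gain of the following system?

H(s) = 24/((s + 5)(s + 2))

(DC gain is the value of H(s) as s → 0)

DC gain = H(0) = 24/(5 × 2) = 24/10 = 2.4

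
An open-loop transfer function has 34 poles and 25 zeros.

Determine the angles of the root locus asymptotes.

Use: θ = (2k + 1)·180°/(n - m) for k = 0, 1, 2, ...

n - m = 34 - 25 = 9. Angles: θk = (2k + 1)·180°/9 = 20°, 60°, 100°, 140°, 180°, 220°, 260°, 300°, 340°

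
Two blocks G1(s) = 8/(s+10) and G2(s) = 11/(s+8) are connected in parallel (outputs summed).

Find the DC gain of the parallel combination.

Parallel: G_eq = G1 + G2. DC gain = G1(0) + G2(0) = 8/10 + 11/8 = 0.8 + 1.375 = 2.175.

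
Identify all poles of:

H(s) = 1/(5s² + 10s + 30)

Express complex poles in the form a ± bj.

Discriminant = 10² - 4×5×30 = 100 - 600 = -500 < 0, so the poles are a complex conjugate pair s = (-10 ± j√500)/(2×5). Real part = -10/(2×5) = -10/10 = -1; imaginary part = ±√500/(2×5) ≈ 2.2361. Poles: s = -1 ± 2.2361j.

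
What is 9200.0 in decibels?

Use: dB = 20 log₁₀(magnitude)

dB = 20 log₁₀(9200.0) = 79.3 dB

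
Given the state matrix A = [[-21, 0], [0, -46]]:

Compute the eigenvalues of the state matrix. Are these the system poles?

For diagonal matrix, eigenvalues are diagonal entries: λ₁ = -21, λ₂ = -46. Eigenvalues of A = system poles.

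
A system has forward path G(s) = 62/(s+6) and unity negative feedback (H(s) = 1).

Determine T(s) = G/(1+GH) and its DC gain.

T(s) = G/(1+GH) = [62/(s+6)] / [1 + 62/(s+6)] = 62/(s+6+62) = 62/(s+68). DC gain = 62/68 = 0.9118.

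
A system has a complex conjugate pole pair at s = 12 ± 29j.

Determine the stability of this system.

Real part of poles is 12 (> 0, right half-plane). Unstable.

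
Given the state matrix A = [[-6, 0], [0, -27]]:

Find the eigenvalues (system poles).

For diagonal matrix, eigenvalues are diagonal entries: λ₁ = -6, λ₂ = -27.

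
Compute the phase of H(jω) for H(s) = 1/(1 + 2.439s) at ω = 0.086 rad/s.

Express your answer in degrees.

Phase = -arctan(ωτ) = -arctan(0.086 × 2.439) = -11.8°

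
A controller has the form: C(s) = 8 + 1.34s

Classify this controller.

This is a Proportional-Derivative (PD) controller.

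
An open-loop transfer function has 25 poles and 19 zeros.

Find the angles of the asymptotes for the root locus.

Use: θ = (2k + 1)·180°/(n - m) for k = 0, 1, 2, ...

n - m = 25 - 19 = 6. Angles: θk = (2k + 1)·180°/6 = 30°, 90°, 150°, 210°, 270°, 330°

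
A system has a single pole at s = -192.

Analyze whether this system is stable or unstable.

Pole at s = -192 is in the left half-plane. Stable.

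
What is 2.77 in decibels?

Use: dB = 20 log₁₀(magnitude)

dB = 20 log₁₀(2.77) = 8.8 dB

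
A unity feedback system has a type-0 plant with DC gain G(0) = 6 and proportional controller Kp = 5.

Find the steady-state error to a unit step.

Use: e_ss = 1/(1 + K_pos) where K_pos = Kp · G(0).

K_pos = Kp · G(0) = 5 × 6 = 30. e_ss = 1/(1 + 30) = 0.0323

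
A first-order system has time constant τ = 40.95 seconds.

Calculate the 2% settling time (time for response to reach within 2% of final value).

For first-order system, 2% settling time ≈ 4τ = 4 × 40.95 = 163.8 s.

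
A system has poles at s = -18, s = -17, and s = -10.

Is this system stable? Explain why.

All poles are in the left half-plane. System is stable.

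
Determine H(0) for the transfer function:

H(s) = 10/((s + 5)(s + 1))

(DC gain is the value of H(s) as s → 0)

DC gain = H(0) = 10/(5 × 1) = 10/5 = 2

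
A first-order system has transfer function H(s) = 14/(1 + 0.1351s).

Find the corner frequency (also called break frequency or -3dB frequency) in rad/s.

Corner frequency = 1/τ = 1/0.1351 = 7.402 rad/s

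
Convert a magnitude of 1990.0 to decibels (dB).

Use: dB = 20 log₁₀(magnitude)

dB = 20 log₁₀(1990.0) = 66.0 dB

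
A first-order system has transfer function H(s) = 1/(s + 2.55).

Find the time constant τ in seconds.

For H(s) = 1/(s + 1/τ), the pole is at -1/τ = -2.55, so τ = 1/2.55 = 0.3922 s.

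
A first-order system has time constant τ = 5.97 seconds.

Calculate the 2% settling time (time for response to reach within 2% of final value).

For first-order system, 2% settling time ≈ 4τ = 4 × 5.97 = 23.88 s.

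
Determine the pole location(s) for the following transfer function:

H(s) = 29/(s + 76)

Pole is where denominator = 0: s + 76 = 0, so s = -76.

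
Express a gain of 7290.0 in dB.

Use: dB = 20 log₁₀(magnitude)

dB = 20 log₁₀(7290.0) = 77.3 dB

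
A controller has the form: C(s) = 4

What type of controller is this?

This is a Proportional (P) controller.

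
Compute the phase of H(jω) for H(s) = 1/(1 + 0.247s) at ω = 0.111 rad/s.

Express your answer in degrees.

Phase = -arctan(ωτ) = -arctan(0.111 × 0.247) = -1.6°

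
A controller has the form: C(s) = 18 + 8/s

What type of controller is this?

This is a Proportional-Integral (PI) controller.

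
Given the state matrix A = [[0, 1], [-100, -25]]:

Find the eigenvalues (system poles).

det(A - λI) = λ² - (-25)λ + 100 = (λ - (-5))(λ - (-20)). Eigenvalues: -5, -20.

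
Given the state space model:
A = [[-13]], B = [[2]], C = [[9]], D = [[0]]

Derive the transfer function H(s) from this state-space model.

(sI - A)⁻¹ = 1/(s + 13). H(s) = 9 × 2/(s + 13) + 0 = 18/(s + 13).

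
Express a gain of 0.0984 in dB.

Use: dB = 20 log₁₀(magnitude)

dB = 20 log₁₀(0.0984) = -20.1 dB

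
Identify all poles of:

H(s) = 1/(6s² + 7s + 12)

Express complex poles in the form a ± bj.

Discriminant = 7² - 4×6×12 = 49 - 288 = -239 < 0, so the poles are a complex conjugate pair s = (-7 ± j√239)/(2×6). Real part = -7/(2×6) = -7/12 ≈ -0.5833; imaginary part = ±√239/(2×6) ≈ 1.2883. Poles: s = -0.5833 ± 1.2883j.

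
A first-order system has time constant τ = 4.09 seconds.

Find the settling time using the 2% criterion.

For first-order system, 2% settling time ≈ 4τ = 4 × 4.09 = 16.36 s.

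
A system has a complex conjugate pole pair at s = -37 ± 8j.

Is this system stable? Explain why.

Real part of poles is -37 (< 0, left half-plane). Stable.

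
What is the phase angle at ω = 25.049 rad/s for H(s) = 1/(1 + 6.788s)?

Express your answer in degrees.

Phase = -arctan(ωτ) = -arctan(25.049 × 6.788) = -89.7°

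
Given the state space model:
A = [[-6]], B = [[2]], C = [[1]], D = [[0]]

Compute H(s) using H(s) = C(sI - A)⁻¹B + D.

(sI - A)⁻¹ = 1/(s + 6). H(s) = 1 × 2/(s + 6) + 0 = 2/(s + 6).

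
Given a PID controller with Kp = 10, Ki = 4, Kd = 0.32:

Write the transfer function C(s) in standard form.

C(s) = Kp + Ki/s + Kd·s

Substituting values: C(s) = 10 + 4/s + 0.32s = (0.32s² + 10s + 4)/s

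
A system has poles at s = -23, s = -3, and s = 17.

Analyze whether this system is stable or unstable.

Pole(s) at s = 17 are not in the left half-plane. System is unstable.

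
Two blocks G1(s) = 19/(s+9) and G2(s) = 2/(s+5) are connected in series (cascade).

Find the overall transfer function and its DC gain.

Series: multiply transfer functions. G_eq = 19/(s+9) × 2/(s+5) = 38/((s+9)(s+5)). DC gain = 38/(9×5) = 0.8444.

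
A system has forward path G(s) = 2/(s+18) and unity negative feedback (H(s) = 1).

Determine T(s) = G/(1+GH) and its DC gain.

T(s) = G/(1+GH) = [2/(s+18)] / [1 + 2/(s+18)] = 2/(s+18+2) = 2/(s+20). DC gain = 2/20 = 0.1.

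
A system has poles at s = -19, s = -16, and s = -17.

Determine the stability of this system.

All poles are in the left half-plane. System is stable.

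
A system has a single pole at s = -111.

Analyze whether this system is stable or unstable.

Pole at s = -111 is in the left half-plane. Stable.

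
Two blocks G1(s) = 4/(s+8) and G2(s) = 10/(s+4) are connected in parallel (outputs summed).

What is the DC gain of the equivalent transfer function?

Parallel: G_eq = G1 + G2. DC gain = G1(0) + G2(0) = 4/8 + 10/4 = 0.5 + 2.5 = 3.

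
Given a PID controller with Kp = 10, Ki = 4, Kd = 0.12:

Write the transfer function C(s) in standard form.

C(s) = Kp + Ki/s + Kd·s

Substituting values: C(s) = 10 + 4/s + 0.12s = (0.12s² + 10s + 4)/s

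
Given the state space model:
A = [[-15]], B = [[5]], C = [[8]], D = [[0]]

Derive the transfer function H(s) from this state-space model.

(sI - A)⁻¹ = 1/(s + 15). H(s) = 8 × 5/(s + 15) + 0 = 40/(s + 15).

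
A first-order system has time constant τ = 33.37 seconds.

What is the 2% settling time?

For first-order system, 2% settling time ≈ 4τ = 4 × 33.37 = 133.48 s.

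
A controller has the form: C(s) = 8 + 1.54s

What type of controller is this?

This is a Proportional-Derivative (PD) controller.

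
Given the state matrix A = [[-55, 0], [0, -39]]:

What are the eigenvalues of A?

For diagonal matrix, eigenvalues are diagonal entries: λ₁ = -55, λ₂ = -39.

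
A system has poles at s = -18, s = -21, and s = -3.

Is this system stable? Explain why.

All poles are in the left half-plane. System is stable.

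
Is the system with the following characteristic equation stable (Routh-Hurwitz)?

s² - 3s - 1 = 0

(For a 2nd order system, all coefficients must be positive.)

Coefficients: 1, -3, -1. b=-3, c=-1 not positive, so system is unstable.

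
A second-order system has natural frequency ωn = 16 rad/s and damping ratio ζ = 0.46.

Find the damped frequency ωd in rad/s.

ωd = ωn√(1 - ζ²) = 16√(1 - 0.46²) = 14.21 rad/s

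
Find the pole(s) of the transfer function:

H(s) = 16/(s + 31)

Pole is where denominator = 0: s + 31 = 0, so s = -31.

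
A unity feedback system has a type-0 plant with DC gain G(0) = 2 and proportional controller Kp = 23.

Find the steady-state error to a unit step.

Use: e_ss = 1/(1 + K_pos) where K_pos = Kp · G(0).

K_pos = Kp · G(0) = 23 × 2 = 46. e_ss = 1/(1 + 46) = 0.0213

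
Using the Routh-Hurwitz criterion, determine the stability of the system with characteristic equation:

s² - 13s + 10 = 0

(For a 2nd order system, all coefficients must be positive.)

Coefficients: 1, -13, 10. b=-13 not positive, so system is unstable.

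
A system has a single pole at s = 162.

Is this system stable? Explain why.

Pole at s = 162 is in the right half-plane. Unstable.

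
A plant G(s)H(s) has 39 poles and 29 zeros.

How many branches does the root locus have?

Root locus has n branches where n = number of poles = 39.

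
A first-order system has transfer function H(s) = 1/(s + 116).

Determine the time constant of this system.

For H(s) = 1/(s + 1/τ), the pole is at -1/τ = -116, so τ = 1/116 = 0.0086 s.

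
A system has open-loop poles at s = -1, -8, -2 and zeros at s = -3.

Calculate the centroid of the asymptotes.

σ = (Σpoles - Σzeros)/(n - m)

σ = (Σpoles - Σzeros)/(n - m) = (-11 - (-3))/(3 - 1) = -8/2 = -4.0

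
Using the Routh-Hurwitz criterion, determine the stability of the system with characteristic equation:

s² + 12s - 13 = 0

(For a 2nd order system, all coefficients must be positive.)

Coefficients: 1, 12, -13. c=-13 not positive, so system is unstable.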